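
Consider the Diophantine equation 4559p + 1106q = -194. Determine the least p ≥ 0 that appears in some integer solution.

400

gcd(4559, 1106) = 1  (4559 = 4×1106 + 135, 1106 = 8×135 + 26, 135 = 5×26 + 5, 26 = 5×5 + 1, 5 = 5×1).
1 divides -194, so solutions exist.
Back-substituting, 4559×(-213) + 1106×(878) = 1.
Scale by -194/1 = -194: (p₀, q₀) = (41322, -170332).
General solution: p = 41322 + 1106t, q = -170332 - 4559t for integer t.
p ≥ 0: smallest is 41322 mod 1106 = 400 (at t = -37), with q = -1649.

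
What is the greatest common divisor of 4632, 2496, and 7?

1

gcd(4632, 2496):
  4632 = 1×2496 + 2136
  2496 = 1×2136 + 360
  2136 = 5×360 + 336
  360 = 1×336 + 24
  336 = 14×24
so gcd(4632, 2496) = 24.
gcd(24, 7) = 1.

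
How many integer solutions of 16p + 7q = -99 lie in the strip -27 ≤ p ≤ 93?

gcd(16, 7) = 1.
By Bézout, 16×(-3) + 7×(7) = 1.
Particular solution: (3, -21).
General solution: p = 3 + 7t, q = -21 - 16t for integer t.
-27 ≤ 3 + 7t ≤ 93 gives t ∈ [-4, 12], which is 17 values.

17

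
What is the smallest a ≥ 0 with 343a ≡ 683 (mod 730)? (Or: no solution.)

251

gcd(730, 343) = 1.
1 divides 683, so solutions exist.
By Bézout, 343*(-83) + 730*(39) = 1.
So 343*(-83) ≡ 1 (mod 730); multiply by 683: a ≡ -56689 (mod 730).
Smallest nonnegative: a = -56689 mod 730 = 251.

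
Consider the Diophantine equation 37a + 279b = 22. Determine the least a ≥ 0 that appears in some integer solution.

76

gcd(279, 37):
  279 = 7*37 + 20
  37 = 1*20 + 17
  20 = 1*17 + 3
  17 = 5*3 + 2
  3 = 1*2 + 1
  2 = 2*1
so gcd(279, 37) = 1.
1 divides 22, so solutions exist.
Back-substitute for Bézout coefficients:
  1 = 3 - 1*2
  ... = 37*(-98) + 279*(13)
Scale by 22/1 = 22: (a₀, b₀) = (-2156, 286).
General solution: a = -2156 + 279t, b = 286 - 37t for integer t.
a ≥ 0: smallest is -2156 mod 279 = 76 (at t = 8), with b = -10.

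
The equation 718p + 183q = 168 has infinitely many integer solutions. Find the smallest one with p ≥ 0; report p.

gcd(718, 183) = 1  (718 = 3×183 + 169, 183 = 1×169 + 14, 169 = 12×14 + 1, 14 = 14×1).
1 divides 168, so solutions exist.
Back-substituting, 718×(13) + 183×(-51) = 1.
Scale by 168/1 = 168: (p₀, q₀) = (2184, -8568).
General solution: p = 2184 + 183t, q = -8568 - 718t for integer t.
p ≥ 0: smallest is 2184 mod 183 = 171 (at t = -11), with q = -670.

171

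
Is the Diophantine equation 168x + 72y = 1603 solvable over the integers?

no

gcd(168, 72) = 24  (168 = 2·72 + 24, 72 = 3·24).
24 does not divide 1603 (remainder 19), so no integer solutions.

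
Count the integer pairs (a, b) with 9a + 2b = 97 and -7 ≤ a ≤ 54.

31

gcd(9, 2) = 1  (9 = 4·2 + 1, 2 = 2·1).
Back-substituting, 9·(1) + 2·(-4) = 1.
Scale by 97: particular solution (97, -388); reduce a mod 2: (1, 44).
General solution: a = 1 + 2t, b = 44 - 9t for integer t.
-7 ≤ 1 + 2t ≤ 54 gives t ∈ [-4, 26], which is 31 values.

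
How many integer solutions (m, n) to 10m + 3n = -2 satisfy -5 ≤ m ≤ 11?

6

gcd(10, 3):
  10 = 3·3 + 1
  3 = 3·1
so gcd(10, 3) = 1.
Back-substitute for Bézout coefficients:
  1 = 10 - 3·3
  ... = 10·(1) + 3·(-3)
Scale by -2: particular solution (-2, 6); reduce m mod 3: (1, -4).
General solution: m = 1 + 3t, n = -4 - 10t for integer t.
-5 ≤ 1 + 3t ≤ 11 gives t ∈ [-2, 3], which is 6 values.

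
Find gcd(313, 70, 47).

gcd(313, 70):
  313 = 4*70 + 33
  70 = 2*33 + 4
  33 = 8*4 + 1
  4 = 4*1
so gcd(313, 70) = 1.
gcd(1, 47) = 1.

1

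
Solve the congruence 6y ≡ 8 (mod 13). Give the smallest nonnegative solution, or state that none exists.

gcd(13, 6) = 1  (13 = 2*6 + 1, 6 = 6*1).
1 divides 8, so solutions exist.
Back-substituting, 6*(-2) + 13*(1) = 1.
So 6*(-2) ≡ 1 (mod 13); multiply by 8: y ≡ -16 (mod 13).
Smallest nonnegative: y = -16 mod 13 = 10.

10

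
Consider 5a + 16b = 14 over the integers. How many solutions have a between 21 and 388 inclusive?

gcd(16, 5) = 1  (16 = 3·5 + 1, 5 = 5·1).
Back-substituting, 5·(-3) + 16·(1) = 1.
Scale by 14: particular solution (-42, 14); reduce a mod 16: (6, -1).
General solution: a = 6 + 16t, b = -1 - 5t for integer t.
21 ≤ 6 + 16t ≤ 388 gives t ∈ [1, 23], which is 23 values.

23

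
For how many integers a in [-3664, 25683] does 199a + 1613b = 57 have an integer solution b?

18

gcd(1613, 199):
  1613 = 8*199 + 21
  199 = 9*21 + 10
  21 = 2*10 + 1
  10 = 10*1
so gcd(1613, 199) = 1.
Back-substitute for Bézout coefficients:
  1 = 21 - 2*10
  ... = 199*(-154) + 1613*(19)
Scale by 57: particular solution (-8778, 1083); reduce a mod 1613: (900, -111).
General solution: a = 900 + 1613t, b = -111 - 199t for integer t.
-3664 ≤ 900 + 1613t ≤ 25683 gives t ∈ [-2, 15], which is 18 values.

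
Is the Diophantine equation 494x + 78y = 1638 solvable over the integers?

gcd(494, 78) = 26.
26 divides 1638, so integer solutions exist.

yes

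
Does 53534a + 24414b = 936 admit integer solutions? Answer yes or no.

yes

gcd(53534, 24414) = 26  (53534 = 2·24414 + 4706, 24414 = 5·4706 + 884, 4706 = 5·884 + 286, 884 = 3·286 + 26, 286 = 11·26).
26 divides 936, so integer solutions exist.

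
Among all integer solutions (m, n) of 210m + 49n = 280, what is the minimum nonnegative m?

gcd(210, 49) = 7.
7 divides 280, so solutions exist.
By Bézout, 210×(-3) + 49×(13) = 7.
Scale by 280/7 = 40: (m₀, n₀) = (-120, 520).
General solution: m = -120 + 7t, n = 520 - 30t for integer t.
m ≥ 0: smallest is -120 mod 7 = 6 (at t = 18), with n = -20.

6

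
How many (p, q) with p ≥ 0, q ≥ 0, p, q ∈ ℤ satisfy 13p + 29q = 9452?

gcd(29, 13) = 1  (29 = 2·13 + 3, 13 = 4·3 + 1, 3 = 3·1).
Back-substituting, 13·(9) + 29·(-4) = 1.
Scale by 9452: one solution is (85068, -37808). Reduce p mod 29: (11, 321).
General: p = 11 + 29t, q = 321 - 13t.
p ≥ 0 ⇒ t ≥ 0; q ≥ 0 ⇒ t ≤ 24. So t ∈ [0, 24]: 25 solutions.

25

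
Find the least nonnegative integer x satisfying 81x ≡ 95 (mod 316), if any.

87

gcd(316, 81) = 1  (316 = 3*81 + 73, 81 = 1*73 + 8, 73 = 9*8 + 1, 8 = 8*1).
1 divides 95, so solutions exist.
Back-substituting, 81*(-39) + 316*(10) = 1.
So 81*(-39) ≡ 1 (mod 316); multiply by 95: x ≡ -3705 (mod 316).
Smallest nonnegative: x = -3705 mod 316 = 87.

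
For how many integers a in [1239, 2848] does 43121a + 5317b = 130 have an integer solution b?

4

gcd(43121, 5317):
  43121 = 8·5317 + 585
  5317 = 9·585 + 52
  585 = 11·52 + 13
  52 = 4·13
so gcd(43121, 5317) = 13.
Back-substitute for Bézout coefficients:
  13 = 585 - 11·52
  ... = 43121·(100) + 5317·(-811)
Scale by 10: particular solution (1000, -8110); reduce a mod 409: (182, -1476).
General solution: a = 182 + 409t, b = -1476 - 3317t for integer t.
1239 ≤ 182 + 409t ≤ 2848 gives t ∈ [3, 6], which is 4 values.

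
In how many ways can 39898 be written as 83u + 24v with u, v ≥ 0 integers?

20

gcd(83, 24) = 1  (83 = 3*24 + 11, 24 = 2*11 + 2, 11 = 5*2 + 1, 2 = 2*1).
Back-substituting, 83*(11) + 24*(-38) = 1.
Scale by 39898: one solution is (438878, -1516124). Reduce u mod 24: (14, 1614).
General: u = 14 + 24t, v = 1614 - 83t.
u ≥ 0 ⇒ t ≥ 0; v ≥ 0 ⇒ t ≤ 19. So t ∈ [0, 19]: 20 solutions.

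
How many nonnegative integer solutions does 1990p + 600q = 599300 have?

gcd(1990, 600):
  1990 = 3·600 + 190
  600 = 3·190 + 30
  190 = 6·30 + 10
  30 = 3·10
so gcd(1990, 600) = 10.
Back-substitute for Bézout coefficients:
  10 = 190 - 6·30
  ... = 1990·(19) + 600·(-63)
Scale by 59930: one solution is (1138670, -3775590). Reduce p mod 60: (50, 833).
General: p = 50 + 60t, q = 833 - 199t.
p ≥ 0 ⇒ t ≥ 0; q ≥ 0 ⇒ t ≤ 4. So t ∈ [0, 4]: 5 solutions.

5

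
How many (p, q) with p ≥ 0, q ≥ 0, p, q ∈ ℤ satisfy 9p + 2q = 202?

gcd(9, 2) = 1  (9 = 4×2 + 1, 2 = 2×1).
Back-substituting, 9×(1) + 2×(-4) = 1.
Scale by 202: one solution is (202, -808). Reduce p mod 2: (0, 101).
General: p = 0 + 2t, q = 101 - 9t.
p ≥ 0 ⇒ t ≥ 0; q ≥ 0 ⇒ t ≤ 11. So t ∈ [0, 11]: 12 solutions.

12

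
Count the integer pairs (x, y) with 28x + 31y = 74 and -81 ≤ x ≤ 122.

7

gcd(31, 28):
  31 = 1*28 + 3
  28 = 9*3 + 1
  3 = 3*1
so gcd(31, 28) = 1.
Back-substitute for Bézout coefficients:
  1 = 28 - 9*3
  ... = 28*(10) + 31*(-9)
Scale by 74: particular solution (740, -666); reduce x mod 31: (27, -22).
General solution: x = 27 + 31t, y = -22 - 28t for integer t.
-81 ≤ 27 + 31t ≤ 122 gives t ∈ [-3, 3], which is 7 values.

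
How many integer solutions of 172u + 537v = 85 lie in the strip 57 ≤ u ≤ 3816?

7

gcd(537, 172) = 1.
By Bézout, 172·(-128) + 537·(41) = 1.
Particular solution: (397, -127).
General solution: u = 397 + 537t, v = -127 - 172t for integer t.
57 ≤ 397 + 537t ≤ 3816 gives t ∈ [0, 6], which is 7 values.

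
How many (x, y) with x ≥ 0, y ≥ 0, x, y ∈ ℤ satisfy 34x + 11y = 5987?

16

gcd(34, 11):
  34 = 3·11 + 1
  11 = 11·1
so gcd(34, 11) = 1.
Back-substitute for Bézout coefficients:
  1 = 34 - 3·11
  ... = 34·(1) + 11·(-3)
Scale by 5987: one solution is (5987, -17961). Reduce x mod 11: (3, 535).
General: x = 3 + 11t, y = 535 - 34t.
x ≥ 0 ⇒ t ≥ 0; y ≥ 0 ⇒ t ≤ 15. So t ∈ [0, 15]: 16 solutions.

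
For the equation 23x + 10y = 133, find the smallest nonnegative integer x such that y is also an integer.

gcd(23, 10):
  23 = 2×10 + 3
  10 = 3×3 + 1
  3 = 3×1
so gcd(23, 10) = 1.
1 divides 133, so solutions exist.
Back-substitute for Bézout coefficients:
  1 = 10 - 3×3
  ... = 23×(-3) + 10×(7)
Scale by 133/1 = 133: (x₀, y₀) = (-399, 931).
General solution: x = -399 + 10t, y = 931 - 23t for integer t.
x ≥ 0: smallest is -399 mod 10 = 1 (at t = 40), with y = 11.

1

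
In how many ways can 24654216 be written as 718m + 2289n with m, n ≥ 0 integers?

15

gcd(2289, 718) = 1  (2289 = 3·718 + 135, 718 = 5·135 + 43, 135 = 3·43 + 6, 43 = 7·6 + 1, 6 = 6·1).
Back-substituting, 718·(373) + 2289·(-117) = 1.
Scale by 24654216: one solution is (9196022568, -2884543272). Reduce m mod 2289: (1692, 10240).
General: m = 1692 + 2289t, n = 10240 - 718t.
m ≥ 0 ⇒ t ≥ 0; n ≥ 0 ⇒ t ≤ 14. So t ∈ [0, 14]: 15 solutions.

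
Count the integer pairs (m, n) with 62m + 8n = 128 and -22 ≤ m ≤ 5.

7

gcd(62, 8) = 2  (62 = 7*8 + 6, 8 = 1*6 + 2, 6 = 3*2).
Back-substituting, 62*(-1) + 8*(8) = 2.
Scale by 64: particular solution (-64, 512); reduce m mod 4: (0, 16).
General solution: m = 0 + 4t, n = 16 - 31t for integer t.
-22 ≤ 0 + 4t ≤ 5 gives t ∈ [-5, 1], which is 7 values.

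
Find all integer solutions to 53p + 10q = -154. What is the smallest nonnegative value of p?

2

gcd(53, 10) = 1.
1 divides -154, so solutions exist.
By Bézout, 53*(-3) + 10*(16) = 1.
Scale by -154/1 = -154: (p₀, q₀) = (462, -2464).
General solution: p = 462 + 10t, q = -2464 - 53t for integer t.
p ≥ 0: smallest is 462 mod 10 = 2 (at t = -46), with q = -26.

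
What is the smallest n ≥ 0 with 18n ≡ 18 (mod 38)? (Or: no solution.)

gcd(38, 18) = 2  (38 = 2×18 + 2, 18 = 9×2).
2 divides 18, so solutions exist.
Back-substituting, 18×(-2) + 38×(1) = 2.
So 18×(-2) ≡ 2 (mod 38); multiply by 9: n ≡ -18 (mod 19).
Smallest nonnegative: n = -18 mod 19 = 1.

1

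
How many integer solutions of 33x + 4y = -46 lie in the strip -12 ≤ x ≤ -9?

gcd(33, 4) = 1  (33 = 8*4 + 1, 4 = 4*1).
Back-substituting, 33*(1) + 4*(-8) = 1.
Scale by -46: particular solution (-46, 368); reduce x mod 4: (2, -28).
General solution: x = 2 + 4t, y = -28 - 33t for integer t.
-12 ≤ 2 + 4t ≤ -9 gives t ∈ [-3, -3], which is 1 value.

1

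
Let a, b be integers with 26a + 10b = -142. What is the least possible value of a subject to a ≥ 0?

gcd(26, 10):
  26 = 2·10 + 6
  10 = 1·6 + 4
  6 = 1·4 + 2
  4 = 2·2
so gcd(26, 10) = 2.
2 divides -142, so solutions exist.
Back-substitute for Bézout coefficients:
  2 = 6 - 1·4
  ... = 26·(2) + 10·(-5)
Scale by -142/2 = -71: (a₀, b₀) = (-142, 355).
General solution: a = -142 + 5t, b = 355 - 13t for integer t.
a ≥ 0: smallest is -142 mod 5 = 3 (at t = 29), with b = -22.

3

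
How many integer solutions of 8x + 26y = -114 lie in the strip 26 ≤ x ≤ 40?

gcd(26, 8):
  26 = 3×8 + 2
  8 = 4×2
so gcd(26, 8) = 2.
Back-substitute for Bézout coefficients:
  2 = 26 - 3×8
  ... = 8×(-3) + 26×(1)
Scale by -57: particular solution (171, -57); reduce x mod 13: (2, -5).
General solution: x = 2 + 13t, y = -5 - 4t for integer t.
26 ≤ 2 + 13t ≤ 40 gives t ∈ [2, 2], which is 1 value.

1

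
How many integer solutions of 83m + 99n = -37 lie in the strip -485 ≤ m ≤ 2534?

gcd(99, 83):
  99 = 1×83 + 16
  83 = 5×16 + 3
  16 = 5×3 + 1
  3 = 3×1
so gcd(99, 83) = 1.
Back-substitute for Bézout coefficients:
  1 = 16 - 5×3
  ... = 83×(-31) + 99×(26)
Scale by -37: particular solution (1147, -962); reduce m mod 99: (58, -49).
General solution: m = 58 + 99t, n = -49 - 83t for integer t.
-485 ≤ 58 + 99t ≤ 2534 gives t ∈ [-5, 25], which is 31 values.

31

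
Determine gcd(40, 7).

gcd(40, 7):
  40 = 5×7 + 5
  7 = 1×5 + 2
  5 = 2×2 + 1
  2 = 2×1
so gcd(40, 7) = 1.

1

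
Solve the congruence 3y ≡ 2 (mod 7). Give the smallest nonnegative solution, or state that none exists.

gcd(7, 3):
  7 = 2×3 + 1
  3 = 3×1
so gcd(7, 3) = 1.
1 divides 2, so solutions exist.
Back-substitute for Bézout coefficients:
  1 = 7 - 2×3
  ... = 3×(-2) + 7×(1)
So 3×(-2) ≡ 1 (mod 7); multiply by 2: y ≡ -4 (mod 7).
Smallest nonnegative: y = -4 mod 7 = 3.

3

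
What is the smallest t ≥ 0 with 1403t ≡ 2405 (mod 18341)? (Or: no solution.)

11741

gcd(18341, 1403) = 1  (18341 = 13×1403 + 102, 1403 = 13×102 + 77, 102 = 1×77 + 25, 77 = 3×25 + 2, 25 = 12×2 + 1, 2 = 2×1).
1 divides 2405, so solutions exist.
Back-substituting, 1403×(-8811) + 18341×(674) = 1.
So 1403×(-8811) ≡ 1 (mod 18341); multiply by 2405: t ≡ -21190455 (mod 18341).
Smallest nonnegative: t = -21190455 mod 18341 = 11741.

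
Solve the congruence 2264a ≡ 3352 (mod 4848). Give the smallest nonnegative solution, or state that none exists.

479

gcd(4848, 2264):
  4848 = 2·2264 + 320
  2264 = 7·320 + 24
  320 = 13·24 + 8
  24 = 3·8
so gcd(4848, 2264) = 8.
8 divides 3352, so solutions exist.
Back-substitute for Bézout coefficients:
  8 = 320 - 13·24
  ... = 2264·(-197) + 4848·(92)
So 2264·(-197) ≡ 8 (mod 4848); multiply by 419: a ≡ -82543 (mod 606).
Smallest nonnegative: a = -82543 mod 606 = 479.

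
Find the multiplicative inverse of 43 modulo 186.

13

gcd(186, 43) = 1  (186 = 4*43 + 14, 43 = 3*14 + 1, 14 = 14*1).
Back-substituting, 43*(13) + 186*(-3) = 1.
So 43*13 ≡ 1 (mod 186), and 13 mod 186 = 13.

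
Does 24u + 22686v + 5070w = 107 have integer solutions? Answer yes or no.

gcd(22686, 24):
  22686 = 945·24 + 6
  24 = 4·6
so gcd(22686, 24) = 6.
gcd(6, 5070) = 6.
6 does not divide 107 (remainder 5), so no integer solutions.

no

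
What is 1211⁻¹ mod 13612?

gcd(13612, 1211):
  13612 = 11×1211 + 291
  1211 = 4×291 + 47
  291 = 6×47 + 9
  47 = 5×9 + 2
  9 = 4×2 + 1
  2 = 2×1
so gcd(13612, 1211) = 1.
Back-substitute for Bézout coefficients:
  1 = 9 - 4×2
  ... = 1211×(-6081) + 13612×(541)
So 1211×-6081 ≡ 1 (mod 13612), and -6081 mod 13612 = 7531.

7531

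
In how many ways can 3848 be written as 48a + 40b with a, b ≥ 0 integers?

16

gcd(48, 40) = 8.
By Bézout, 48*(1) + 40*(-1) = 8.
One solution: (1, 95).
General: a = 1 + 5t, b = 95 - 6t.
a ≥ 0 ⇒ t ≥ 0; b ≥ 0 ⇒ t ≤ 15. So t ∈ [0, 15]: 16 solutions.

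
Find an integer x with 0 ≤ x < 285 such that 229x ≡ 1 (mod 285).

229

gcd(285, 229) = 1.
By Bézout, 229×(-56) + 285×(45) = 1.
So 229×-56 ≡ 1 (mod 285), and -56 mod 285 = 229.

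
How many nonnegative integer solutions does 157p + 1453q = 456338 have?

2

gcd(1453, 157):
  1453 = 9*157 + 40
  157 = 3*40 + 37
  40 = 1*37 + 3
  37 = 12*3 + 1
  3 = 3*1
so gcd(1453, 157) = 1.
Back-substitute for Bézout coefficients:
  1 = 37 - 12*3
  ... = 157*(472) + 1453*(-51)
Scale by 456338: one solution is (215391536, -23273238). Reduce p mod 1453: (269, 285).
General: p = 269 + 1453t, q = 285 - 157t.
p ≥ 0 ⇒ t ≥ 0; q ≥ 0 ⇒ t ≤ 1. So t ∈ [0, 1]: 2 solutions.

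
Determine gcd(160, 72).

8

gcd(160, 72) = 8  (160 = 2·72 + 16, 72 = 4·16 + 8, 16 = 2·8).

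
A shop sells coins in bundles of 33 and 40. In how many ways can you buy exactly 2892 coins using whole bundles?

3

Need nonnegative integers with 33j + 40k = 2892.
gcd(33, 40) = 1, and 33·(17) + 40·(-14) = 1.
So (j₀, k₀) = (49164, -40488); general j = 49164 + 40t, k = -40488 - 33t.
j ≥ 0 ⇒ t ≥ -1229; k ≥ 0 ⇒ t ≤ -1227. That's 3 values of t.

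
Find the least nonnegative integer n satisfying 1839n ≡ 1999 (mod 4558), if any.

415

gcd(4558, 1839):
  4558 = 2*1839 + 880
  1839 = 2*880 + 79
  880 = 11*79 + 11
  79 = 7*11 + 2
  11 = 5*2 + 1
  2 = 2*1
so gcd(4558, 1839) = 1.
1 divides 1999, so solutions exist.
Back-substitute for Bézout coefficients:
  1 = 11 - 5*2
  ... = 1839*(-2077) + 4558*(838)
So 1839*(-2077) ≡ 1 (mod 4558); multiply by 1999: n ≡ -4151923 (mod 4558).
Smallest nonnegative: n = -4151923 mod 4558 = 415.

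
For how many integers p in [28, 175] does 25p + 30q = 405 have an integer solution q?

gcd(30, 25) = 5.
By Bézout, 25×(-1) + 30×(1) = 5.
Particular solution: (3, 11).
General solution: p = 3 + 6t, q = 11 - 5t for integer t.
28 ≤ 3 + 6t ≤ 175 gives t ∈ [5, 28], which is 24 values.

24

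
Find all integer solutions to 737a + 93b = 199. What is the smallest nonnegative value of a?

gcd(737, 93) = 1  (737 = 7×93 + 86, 93 = 1×86 + 7, 86 = 12×7 + 2, 7 = 3×2 + 1, 2 = 2×1).
1 divides 199, so solutions exist.
Back-substituting, 737×(-40) + 93×(317) = 1.
Scale by 199/1 = 199: (a₀, b₀) = (-7960, 63083).
General solution: a = -7960 + 93t, b = 63083 - 737t for integer t.
a ≥ 0: smallest is -7960 mod 93 = 38 (at t = 86), with b = -299.

38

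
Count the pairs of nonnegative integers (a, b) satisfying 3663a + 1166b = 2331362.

6

gcd(3663, 1166):
  3663 = 3·1166 + 165
  1166 = 7·165 + 11
  165 = 15·11
so gcd(3663, 1166) = 11.
Back-substitute for Bézout coefficients:
  11 = 1166 - 7·165
  ... = 3663·(-7) + 1166·(22)
Scale by 211942: one solution is (-1483594, 4662724). Reduce a mod 106: (88, 1723).
General: a = 88 + 106t, b = 1723 - 333t.
a ≥ 0 ⇒ t ≥ 0; b ≥ 0 ⇒ t ≤ 5. So t ∈ [0, 5]: 6 solutions.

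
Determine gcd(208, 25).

gcd(208, 25):
  208 = 8×25 + 8
  25 = 3×8 + 1
  8 = 8×1
so gcd(208, 25) = 1.

1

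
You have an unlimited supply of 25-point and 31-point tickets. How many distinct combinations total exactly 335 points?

Need nonnegative integers with 25j + 31k = 335.
gcd(25, 31) = 1, and 25·(5) + 31·(-4) = 1.
So (j₀, k₀) = (1675, -1340); general j = 1675 + 31t, k = -1340 - 25t.
j ≥ 0 ⇒ t ≥ -54; k ≥ 0 ⇒ t ≤ -54. That's 1 value of t.

1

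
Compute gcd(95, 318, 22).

gcd(318, 95) = 1.
gcd(1, 22) = 1.

1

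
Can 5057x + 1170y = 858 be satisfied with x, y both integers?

yes

gcd(5057, 1170) = 13  (5057 = 4·1170 + 377, 1170 = 3·377 + 39, 377 = 9·39 + 26, 39 = 1·26 + 13, 26 = 2·13).
13 divides 858, so integer solutions exist.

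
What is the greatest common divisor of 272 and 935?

gcd(935, 272):
  935 = 3·272 + 119
  272 = 2·119 + 34
  119 = 3·34 + 17
  34 = 2·17
so gcd(935, 272) = 17.

17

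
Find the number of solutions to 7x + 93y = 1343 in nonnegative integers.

gcd(93, 7) = 1.
By Bézout, 7*(40) + 93*(-3) = 1.
One solution: (59, 10).
General: x = 59 + 93t, y = 10 - 7t.
x ≥ 0 ⇒ t ≥ 0; y ≥ 0 ⇒ t ≤ 1. So t ∈ [0, 1]: 2 solutions.

2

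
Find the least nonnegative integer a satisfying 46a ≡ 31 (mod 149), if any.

127

gcd(149, 46) = 1.
1 divides 31, so solutions exist.
By Bézout, 46*(-68) + 149*(21) = 1.
So 46*(-68) ≡ 1 (mod 149); multiply by 31: a ≡ -2108 (mod 149).
Smallest nonnegative: a = -2108 mod 149 = 127.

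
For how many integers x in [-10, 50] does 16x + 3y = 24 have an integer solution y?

gcd(16, 3) = 1  (16 = 5*3 + 1, 3 = 3*1).
Back-substituting, 16*(1) + 3*(-5) = 1.
Scale by 24: particular solution (24, -120); reduce x mod 3: (0, 8).
General solution: x = 0 + 3t, y = 8 - 16t for integer t.
-10 ≤ 0 + 3t ≤ 50 gives t ∈ [-3, 16], which is 20 values.

20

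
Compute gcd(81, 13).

gcd(81, 13):
  81 = 6·13 + 3
  13 = 4·3 + 1
  3 = 3·1
so gcd(81, 13) = 1.

1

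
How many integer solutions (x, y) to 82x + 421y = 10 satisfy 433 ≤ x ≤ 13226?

gcd(421, 82) = 1  (421 = 5*82 + 11, 82 = 7*11 + 5, 11 = 2*5 + 1, 5 = 5*1).
Back-substituting, 82*(-77) + 421*(15) = 1.
Scale by 10: particular solution (-770, 150); reduce x mod 421: (72, -14).
General solution: x = 72 + 421t, y = -14 - 82t for integer t.
433 ≤ 72 + 421t ≤ 13226 gives t ∈ [1, 31], which is 31 values.

31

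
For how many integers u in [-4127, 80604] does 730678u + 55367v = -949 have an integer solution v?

gcd(730678, 55367) = 13  (730678 = 13·55367 + 10907, 55367 = 5·10907 + 832, 10907 = 13·832 + 91, 832 = 9·91 + 13, 91 = 7·13).
Back-substituting, 730678·(-599) + 55367·(7905) = 13.
Scale by -73: particular solution (43727, -577065); reduce u mod 4259: (1137, -15005).
General solution: u = 1137 + 4259t, v = -15005 - 56206t for integer t.
-4127 ≤ 1137 + 4259t ≤ 80604 gives t ∈ [-1, 18], which is 20 values.

20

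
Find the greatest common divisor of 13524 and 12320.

28

gcd(13524, 12320):
  13524 = 1*12320 + 1204
  12320 = 10*1204 + 280
  1204 = 4*280 + 84
  280 = 3*84 + 28
  84 = 3*28
so gcd(13524, 12320) = 28.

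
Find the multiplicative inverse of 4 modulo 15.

4

gcd(15, 4):
  15 = 3*4 + 3
  4 = 1*3 + 1
  3 = 3*1
so gcd(15, 4) = 1.
Back-substitute for Bézout coefficients:
  1 = 4 - 1*3
  ... = 4*(4) + 15*(-1)
So 4*4 ≡ 1 (mod 15), and 4 mod 15 = 4.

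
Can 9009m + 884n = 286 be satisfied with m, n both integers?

gcd(9009, 884) = 13  (9009 = 10*884 + 169, 884 = 5*169 + 39, 169 = 4*39 + 13, 39 = 3*13).
13 divides 286, so integer solutions exist.

yes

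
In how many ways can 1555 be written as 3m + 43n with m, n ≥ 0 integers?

12

gcd(43, 3):
  43 = 14*3 + 1
  3 = 3*1
so gcd(43, 3) = 1.
Back-substitute for Bézout coefficients:
  1 = 43 - 14*3
  ... = 3*(-14) + 43*(1)
Scale by 1555: one solution is (-21770, 1555). Reduce m mod 43: (31, 34).
General: m = 31 + 43t, n = 34 - 3t.
m ≥ 0 ⇒ t ≥ 0; n ≥ 0 ⇒ t ≤ 11. So t ∈ [0, 11]: 12 solutions.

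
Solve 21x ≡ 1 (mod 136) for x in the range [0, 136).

13

gcd(136, 21):
  136 = 6×21 + 10
  21 = 2×10 + 1
  10 = 10×1
so gcd(136, 21) = 1.
Back-substitute for Bézout coefficients:
  1 = 21 - 2×10
  ... = 21×(13) + 136×(-2)
So 21×13 ≡ 1 (mod 136), and 13 mod 136 = 13.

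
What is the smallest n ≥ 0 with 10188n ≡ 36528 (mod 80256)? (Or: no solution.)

gcd(80256, 10188):
  80256 = 7×10188 + 8940
  10188 = 1×8940 + 1248
  8940 = 7×1248 + 204
  1248 = 6×204 + 24
  204 = 8×24 + 12
  24 = 2×12
so gcd(80256, 10188) = 12.
12 divides 36528, so solutions exist.
Back-substitute for Bézout coefficients:
  12 = 204 - 8×24
  ... = 10188×(-3151) + 80256×(400)
So 10188×(-3151) ≡ 12 (mod 80256); multiply by 3044: n ≡ -9591644 (mod 6688).
Smallest nonnegative: n = -9591644 mod 6688 = 5636.

5636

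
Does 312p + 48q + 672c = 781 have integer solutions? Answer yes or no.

gcd(312, 48) = 24  (312 = 6×48 + 24, 48 = 2×24).
gcd(24, 672) = 24.
24 does not divide 781 (remainder 13), so no integer solutions.

no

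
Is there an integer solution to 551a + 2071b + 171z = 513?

gcd(2071, 551) = 19  (2071 = 3*551 + 418, 551 = 1*418 + 133, 418 = 3*133 + 19, 133 = 7*19).
gcd(19, 171) = 19.
19 divides 513, so integer solutions exist.

yes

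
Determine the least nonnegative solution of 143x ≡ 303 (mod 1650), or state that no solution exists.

no solution

gcd(1650, 143):
  1650 = 11·143 + 77
  143 = 1·77 + 66
  77 = 1·66 + 11
  66 = 6·11
so gcd(1650, 143) = 11.
11 does not divide 303, so the congruence has no solution.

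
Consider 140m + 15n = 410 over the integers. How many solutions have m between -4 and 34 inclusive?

13

gcd(140, 15) = 5.
By Bézout, 140×(1) + 15×(-9) = 5.
Particular solution: (1, 18).
General solution: m = 1 + 3t, n = 18 - 28t for integer t.
-4 ≤ 1 + 3t ≤ 34 gives t ∈ [-1, 11], which is 13 values.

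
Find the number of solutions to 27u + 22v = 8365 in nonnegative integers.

15

gcd(27, 22):
  27 = 1·22 + 5
  22 = 4·5 + 2
  5 = 2·2 + 1
  2 = 2·1
so gcd(27, 22) = 1.
Back-substitute for Bézout coefficients:
  1 = 5 - 2·2
  ... = 27·(9) + 22·(-11)
Scale by 8365: one solution is (75285, -92015). Reduce u mod 22: (1, 379).
General: u = 1 + 22t, v = 379 - 27t.
u ≥ 0 ⇒ t ≥ 0; v ≥ 0 ⇒ t ≤ 14. So t ∈ [0, 14]: 15 solutions.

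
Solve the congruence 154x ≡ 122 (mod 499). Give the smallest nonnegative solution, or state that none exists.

gcd(499, 154):
  499 = 3×154 + 37
  154 = 4×37 + 6
  37 = 6×6 + 1
  6 = 6×1
so gcd(499, 154) = 1.
1 divides 122, so solutions exist.
Back-substitute for Bézout coefficients:
  1 = 37 - 6×6
  ... = 154×(-81) + 499×(25)
So 154×(-81) ≡ 1 (mod 499); multiply by 122: x ≡ -9882 (mod 499).
Smallest nonnegative: x = -9882 mod 499 = 98.

98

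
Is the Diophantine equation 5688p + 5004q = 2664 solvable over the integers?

yes

gcd(5688, 5004) = 36.
36 divides 2664, so integer solutions exist.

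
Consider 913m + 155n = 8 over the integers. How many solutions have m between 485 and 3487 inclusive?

gcd(913, 155):
  913 = 5×155 + 138
  155 = 1×138 + 17
  138 = 8×17 + 2
  17 = 8×2 + 1
  2 = 2×1
so gcd(913, 155) = 1.
Back-substitute for Bézout coefficients:
  1 = 17 - 8×2
  ... = 913×(-73) + 155×(430)
Scale by 8: particular solution (-584, 3440); reduce m mod 155: (36, -212).
General solution: m = 36 + 155t, n = -212 - 913t for integer t.
485 ≤ 36 + 155t ≤ 3487 gives t ∈ [3, 22], which is 20 values.

20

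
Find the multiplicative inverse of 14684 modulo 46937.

gcd(46937, 14684):
  46937 = 3×14684 + 2885
  14684 = 5×2885 + 259
  2885 = 11×259 + 36
  259 = 7×36 + 7
  36 = 5×7 + 1
  7 = 7×1
so gcd(46937, 14684) = 1.
Back-substitute for Bézout coefficients:
  1 = 36 - 5×7
  ... = 14684×(-6524) + 46937×(2041)
So 14684×-6524 ≡ 1 (mod 46937), and -6524 mod 46937 = 40413.

40413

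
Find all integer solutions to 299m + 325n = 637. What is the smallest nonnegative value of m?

gcd(325, 299):
  325 = 1·299 + 26
  299 = 11·26 + 13
  26 = 2·13
so gcd(325, 299) = 13.
13 divides 637, so solutions exist.
Back-substitute for Bézout coefficients:
  13 = 299 - 11·26
  ... = 299·(12) + 325·(-11)
Scale by 637/13 = 49: (m₀, n₀) = (588, -539).
General solution: m = 588 + 25t, n = -539 - 23t for integer t.
m ≥ 0: smallest is 588 mod 25 = 13 (at t = -23), with n = -10.

13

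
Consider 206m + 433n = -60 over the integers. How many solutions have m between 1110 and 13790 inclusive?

30

gcd(433, 206) = 1  (433 = 2×206 + 21, 206 = 9×21 + 17, 21 = 1×17 + 4, 17 = 4×4 + 1, 4 = 4×1).
Back-substituting, 206×(103) + 433×(-49) = 1.
Scale by -60: particular solution (-6180, 2940); reduce m mod 433: (315, -150).
General solution: m = 315 + 433t, n = -150 - 206t for integer t.
1110 ≤ 315 + 433t ≤ 13790 gives t ∈ [2, 31], which is 30 values.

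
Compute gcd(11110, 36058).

gcd(36058, 11110):
  36058 = 3*11110 + 2728
  11110 = 4*2728 + 198
  2728 = 13*198 + 154
  198 = 1*154 + 44
  154 = 3*44 + 22
  44 = 2*22
so gcd(36058, 11110) = 22.

22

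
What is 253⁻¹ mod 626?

gcd(626, 253) = 1  (626 = 2×253 + 120, 253 = 2×120 + 13, 120 = 9×13 + 3, 13 = 4×3 + 1, 3 = 3×1).
Back-substituting, 253×(193) + 626×(-78) = 1.
So 253×193 ≡ 1 (mod 626), and 193 mod 626 = 193.

193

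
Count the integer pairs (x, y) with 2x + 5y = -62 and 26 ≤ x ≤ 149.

gcd(5, 2) = 1.
By Bézout, 2*(-2) + 5*(1) = 1.
Particular solution: (4, -14).
General solution: x = 4 + 5t, y = -14 - 2t for integer t.
26 ≤ 4 + 5t ≤ 149 gives t ∈ [5, 29], which is 25 values.

25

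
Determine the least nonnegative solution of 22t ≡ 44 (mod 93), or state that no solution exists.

2

gcd(93, 22):
  93 = 4·22 + 5
  22 = 4·5 + 2
  5 = 2·2 + 1
  2 = 2·1
so gcd(93, 22) = 1.
1 divides 44, so solutions exist.
Back-substitute for Bézout coefficients:
  1 = 5 - 2·2
  ... = 22·(-38) + 93·(9)
So 22·(-38) ≡ 1 (mod 93); multiply by 44: t ≡ -1672 (mod 93).
Smallest nonnegative: t = -1672 mod 93 = 2.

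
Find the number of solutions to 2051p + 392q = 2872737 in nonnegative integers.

gcd(2051, 392) = 7  (2051 = 5·392 + 91, 392 = 4·91 + 28, 91 = 3·28 + 7, 28 = 4·7).
Back-substituting, 2051·(13) + 392·(-68) = 7.
Scale by 410391: one solution is (5335083, -27906588). Reduce p mod 56: (19, 7229).
General: p = 19 + 56t, q = 7229 - 293t.
p ≥ 0 ⇒ t ≥ 0; q ≥ 0 ⇒ t ≤ 24. So t ∈ [0, 24]: 25 solutions.

25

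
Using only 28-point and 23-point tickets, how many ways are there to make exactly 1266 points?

2

Need nonnegative integers with 28j + 23k = 1266.
gcd(28, 23) = 1, and 28·(-9) + 23·(11) = 1.
So (j₀, k₀) = (-11394, 13926); general j = -11394 + 23t, k = 13926 - 28t.
j ≥ 0 ⇒ t ≥ 496; k ≥ 0 ⇒ t ≤ 497. That's 2 values of t.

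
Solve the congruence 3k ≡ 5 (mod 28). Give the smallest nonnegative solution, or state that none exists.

11

gcd(28, 3) = 1.
1 divides 5, so solutions exist.
By Bézout, 3*(-9) + 28*(1) = 1.
So 3*(-9) ≡ 1 (mod 28); multiply by 5: k ≡ -45 (mod 28).
Smallest nonnegative: k = -45 mod 28 = 11.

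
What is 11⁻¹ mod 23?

gcd(23, 11) = 1  (23 = 2×11 + 1, 11 = 11×1).
Back-substituting, 11×(-2) + 23×(1) = 1.
So 11×-2 ≡ 1 (mod 23), and -2 mod 23 = 21.

21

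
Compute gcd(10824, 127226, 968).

gcd(127226, 10824):
  127226 = 11×10824 + 8162
  10824 = 1×8162 + 2662
  8162 = 3×2662 + 176
  2662 = 15×176 + 22
  176 = 8×22
so gcd(127226, 10824) = 22.
gcd(22, 968) = 22.

22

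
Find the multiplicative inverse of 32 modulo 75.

gcd(75, 32):
  75 = 2·32 + 11
  32 = 2·11 + 10
  11 = 1·10 + 1
  10 = 10·1
so gcd(75, 32) = 1.
Back-substitute for Bézout coefficients:
  1 = 11 - 1·10
  ... = 32·(-7) + 75·(3)
So 32·-7 ≡ 1 (mod 75), and -7 mod 75 = 68.

68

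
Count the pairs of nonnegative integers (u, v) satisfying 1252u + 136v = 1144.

gcd(1252, 136) = 4.
By Bézout, 1252*(5) + 136*(-46) = 4.
One solution: (2, -10).
General: u = 2 + 34t, v = -10 - 313t.
u ≥ 0 ⇒ t ≥ 0; v ≥ 0 ⇒ t ≤ -1. So t ∈ [0, -1]: 0 solutions.

0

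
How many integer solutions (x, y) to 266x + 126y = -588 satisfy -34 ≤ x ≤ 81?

gcd(266, 126):
  266 = 2·126 + 14
  126 = 9·14
so gcd(266, 126) = 14.
Back-substitute for Bézout coefficients:
  14 = 266 - 2·126
  ... = 266·(1) + 126·(-2)
Scale by -42: particular solution (-42, 84); reduce x mod 9: (3, -11).
General solution: x = 3 + 9t, y = -11 - 19t for integer t.
-34 ≤ 3 + 9t ≤ 81 gives t ∈ [-4, 8], which is 13 values.

13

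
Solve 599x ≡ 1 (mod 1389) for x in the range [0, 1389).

gcd(1389, 599) = 1  (1389 = 2*599 + 191, 599 = 3*191 + 26, 191 = 7*26 + 9, 26 = 2*9 + 8, 9 = 1*8 + 1, 8 = 8*1).
Back-substituting, 599*(-160) + 1389*(69) = 1.
So 599*-160 ≡ 1 (mod 1389), and -160 mod 1389 = 1229.

1229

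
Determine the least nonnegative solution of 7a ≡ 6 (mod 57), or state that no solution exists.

9

gcd(57, 7) = 1.
1 divides 6, so solutions exist.
By Bézout, 7×(-8) + 57×(1) = 1.
So 7×(-8) ≡ 1 (mod 57); multiply by 6: a ≡ -48 (mod 57).
Smallest nonnegative: a = -48 mod 57 = 9.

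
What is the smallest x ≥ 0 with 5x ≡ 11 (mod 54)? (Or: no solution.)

13

gcd(54, 5):
  54 = 10*5 + 4
  5 = 1*4 + 1
  4 = 4*1
so gcd(54, 5) = 1.
1 divides 11, so solutions exist.
Back-substitute for Bézout coefficients:
  1 = 5 - 1*4
  ... = 5*(11) + 54*(-1)
So 5*(11) ≡ 1 (mod 54); multiply by 11: x ≡ 121 (mod 54).
Smallest nonnegative: x = 121 mod 54 = 13.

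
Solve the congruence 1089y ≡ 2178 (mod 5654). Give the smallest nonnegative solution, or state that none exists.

gcd(5654, 1089) = 11.
11 divides 2178, so solutions exist.
By Bézout, 1089×(135) + 5654×(-26) = 11.
So 1089×(135) ≡ 11 (mod 5654); multiply by 198: y ≡ 26730 (mod 514).
Smallest nonnegative: y = 26730 mod 514 = 2.

2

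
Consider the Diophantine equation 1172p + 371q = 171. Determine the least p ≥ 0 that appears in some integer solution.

gcd(1172, 371) = 1.
1 divides 171, so solutions exist.
By Bézout, 1172·(-44) + 371·(139) = 1.
Scale by 171/1 = 171: (p₀, q₀) = (-7524, 23769).
General solution: p = -7524 + 371t, q = 23769 - 1172t for integer t.
p ≥ 0: smallest is -7524 mod 371 = 267 (at t = 21), with q = -843.

267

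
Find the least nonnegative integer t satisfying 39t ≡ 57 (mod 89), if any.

22

gcd(89, 39):
  89 = 2×39 + 11
  39 = 3×11 + 6
  11 = 1×6 + 5
  6 = 1×5 + 1
  5 = 5×1
so gcd(89, 39) = 1.
1 divides 57, so solutions exist.
Back-substitute for Bézout coefficients:
  1 = 6 - 1×5
  ... = 39×(16) + 89×(-7)
So 39×(16) ≡ 1 (mod 89); multiply by 57: t ≡ 912 (mod 89).
Smallest nonnegative: t = 912 mod 89 = 22.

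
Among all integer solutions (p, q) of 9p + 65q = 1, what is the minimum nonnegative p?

29

gcd(65, 9):
  65 = 7×9 + 2
  9 = 4×2 + 1
  2 = 2×1
so gcd(65, 9) = 1.
1 divides 1, so solutions exist.
Back-substitute for Bézout coefficients:
  1 = 9 - 4×2
  ... = 9×(29) + 65×(-4)
Scale by 1/1 = 1: (p₀, q₀) = (29, -4).
General solution: p = 29 + 65t, q = -4 - 9t for integer t.
p ≥ 0: smallest is 29 mod 65 = 29 (at t = 0), with q = -4.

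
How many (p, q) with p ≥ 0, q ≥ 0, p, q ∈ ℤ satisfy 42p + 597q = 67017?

gcd(597, 42) = 3.
By Bézout, 42×(-71) + 597×(5) = 3.
One solution: (160, 101).
General: p = 160 + 199t, q = 101 - 14t.
p ≥ 0 ⇒ t ≥ 0; q ≥ 0 ⇒ t ≤ 7. So t ∈ [0, 7]: 8 solutions.

8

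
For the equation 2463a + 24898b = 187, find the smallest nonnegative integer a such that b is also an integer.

8633

gcd(24898, 2463) = 1  (24898 = 10×2463 + 268, 2463 = 9×268 + 51, 268 = 5×51 + 13, 51 = 3×13 + 12, 13 = 1×12 + 1, 12 = 12×1).
1 divides 187, so solutions exist.
Back-substituting, 2463×(-1951) + 24898×(193) = 1.
Scale by 187/1 = 187: (a₀, b₀) = (-364837, 36091).
General solution: a = -364837 + 24898t, b = 36091 - 2463t for integer t.
a ≥ 0: smallest is -364837 mod 24898 = 8633 (at t = 15), with b = -854.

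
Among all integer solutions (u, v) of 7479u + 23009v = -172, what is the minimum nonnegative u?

22849

gcd(23009, 7479) = 1.
1 divides -172, so solutions exist.
By Bézout, 7479×(-5350) + 23009×(1739) = 1.
Scale by -172/1 = -172: (u₀, v₀) = (920200, -299108).
General solution: u = 920200 + 23009t, v = -299108 - 7479t for integer t.
u ≥ 0: smallest is 920200 mod 23009 = 22849 (at t = -39), with v = -7427.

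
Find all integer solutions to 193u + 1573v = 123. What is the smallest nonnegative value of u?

gcd(1573, 193) = 1.
1 divides 123, so solutions exist.
By Bézout, 193·(-163) + 1573·(20) = 1.
Scale by 123/1 = 123: (u₀, v₀) = (-20049, 2460).
General solution: u = -20049 + 1573t, v = 2460 - 193t for integer t.
u ≥ 0: smallest is -20049 mod 1573 = 400 (at t = 13), with v = -49.

400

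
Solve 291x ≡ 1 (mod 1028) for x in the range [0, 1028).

gcd(1028, 291) = 1  (1028 = 3×291 + 155, 291 = 1×155 + 136, 155 = 1×136 + 19, 136 = 7×19 + 3, 19 = 6×3 + 1, 3 = 3×1).
Back-substituting, 291×(-325) + 1028×(92) = 1.
So 291×-325 ≡ 1 (mod 1028), and -325 mod 1028 = 703.

703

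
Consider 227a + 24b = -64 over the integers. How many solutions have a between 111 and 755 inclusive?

gcd(227, 24) = 1  (227 = 9×24 + 11, 24 = 2×11 + 2, 11 = 5×2 + 1, 2 = 2×1).
Back-substituting, 227×(11) + 24×(-104) = 1.
Scale by -64: particular solution (-704, 6656); reduce a mod 24: (16, -154).
General solution: a = 16 + 24t, b = -154 - 227t for integer t.
111 ≤ 16 + 24t ≤ 755 gives t ∈ [4, 30], which is 27 values.

27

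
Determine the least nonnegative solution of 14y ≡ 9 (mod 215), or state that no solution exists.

16

gcd(215, 14):
  215 = 15×14 + 5
  14 = 2×5 + 4
  5 = 1×4 + 1
  4 = 4×1
so gcd(215, 14) = 1.
1 divides 9, so solutions exist.
Back-substitute for Bézout coefficients:
  1 = 5 - 1×4
  ... = 14×(-46) + 215×(3)
So 14×(-46) ≡ 1 (mod 215); multiply by 9: y ≡ -414 (mod 215).
Smallest nonnegative: y = -414 mod 215 = 16.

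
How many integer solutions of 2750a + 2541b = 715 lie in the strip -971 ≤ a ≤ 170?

gcd(2750, 2541):
  2750 = 1·2541 + 209
  2541 = 12·209 + 33
  209 = 6·33 + 11
  33 = 3·11
so gcd(2750, 2541) = 11.
Back-substitute for Bézout coefficients:
  11 = 209 - 6·33
  ... = 2750·(73) + 2541·(-79)
Scale by 65: particular solution (4745, -5135); reduce a mod 231: (125, -135).
General solution: a = 125 + 231t, b = -135 - 250t for integer t.
-971 ≤ 125 + 231t ≤ 170 gives t ∈ [-4, 0], which is 5 values.

5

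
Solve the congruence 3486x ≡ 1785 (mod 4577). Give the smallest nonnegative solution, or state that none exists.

gcd(4577, 3486) = 1.
1 divides 1785, so solutions exist.
By Bézout, 3486*(-881) + 4577*(671) = 1.
So 3486*(-881) ≡ 1 (mod 4577); multiply by 1785: x ≡ -1572585 (mod 4577).
Smallest nonnegative: x = -1572585 mod 4577 = 1903.

1903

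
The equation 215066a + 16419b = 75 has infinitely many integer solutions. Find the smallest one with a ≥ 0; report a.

gcd(215066, 16419):
  215066 = 13·16419 + 1619
  16419 = 10·1619 + 229
  1619 = 7·229 + 16
  229 = 14·16 + 5
  16 = 3·5 + 1
  5 = 5·1
so gcd(215066, 16419) = 1.
1 divides 75, so solutions exist.
Back-substitute for Bézout coefficients:
  1 = 16 - 3·5
  ... = 215066·(3083) + 16419·(-40383)
Scale by 75/1 = 75: (a₀, b₀) = (231225, -3028725).
General solution: a = 231225 + 16419t, b = -3028725 - 215066t for integer t.
a ≥ 0: smallest is 231225 mod 16419 = 1359 (at t = -14), with b = -17801.

1359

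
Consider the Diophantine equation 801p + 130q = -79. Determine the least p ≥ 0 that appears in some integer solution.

gcd(801, 130):
  801 = 6·130 + 21
  130 = 6·21 + 4
  21 = 5·4 + 1
  4 = 4·1
so gcd(801, 130) = 1.
1 divides -79, so solutions exist.
Back-substitute for Bézout coefficients:
  1 = 21 - 5·4
  ... = 801·(31) + 130·(-191)
Scale by -79/1 = -79: (p₀, q₀) = (-2449, 15089).
General solution: p = -2449 + 130t, q = 15089 - 801t for integer t.
p ≥ 0: smallest is -2449 mod 130 = 21 (at t = 19), with q = -130.

21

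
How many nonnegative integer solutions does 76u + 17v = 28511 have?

gcd(76, 17) = 1  (76 = 4×17 + 8, 17 = 2×8 + 1, 8 = 8×1).
Back-substituting, 76×(-2) + 17×(9) = 1.
Scale by 28511: one solution is (-57022, 256599). Reduce u mod 17: (13, 1619).
General: u = 13 + 17t, v = 1619 - 76t.
u ≥ 0 ⇒ t ≥ 0; v ≥ 0 ⇒ t ≤ 21. So t ∈ [0, 21]: 22 solutions.

22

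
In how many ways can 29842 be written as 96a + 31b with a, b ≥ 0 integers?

10

gcd(96, 31) = 1.
By Bézout, 96*(-10) + 31*(31) = 1.
One solution: (17, 910).
General: a = 17 + 31t, b = 910 - 96t.
a ≥ 0 ⇒ t ≥ 0; b ≥ 0 ⇒ t ≤ 9. So t ∈ [0, 9]: 10 solutions.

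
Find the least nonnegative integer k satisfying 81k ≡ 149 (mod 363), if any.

no solution

gcd(363, 81):
  363 = 4*81 + 39
  81 = 2*39 + 3
  39 = 13*3
so gcd(363, 81) = 3.
3 does not divide 149, so the congruence has no solution.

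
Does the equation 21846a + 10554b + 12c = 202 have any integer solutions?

gcd(21846, 10554) = 6.
gcd(6, 12) = 6.
6 does not divide 202 (remainder 4), so no integer solutions.

no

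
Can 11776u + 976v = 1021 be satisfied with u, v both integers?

no

gcd(11776, 976) = 16.
16 does not divide 1021 (remainder 13), so no integer solutions.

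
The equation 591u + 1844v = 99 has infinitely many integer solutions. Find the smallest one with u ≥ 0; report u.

gcd(1844, 591) = 1  (1844 = 3*591 + 71, 591 = 8*71 + 23, 71 = 3*23 + 2, 23 = 11*2 + 1, 2 = 2*1).
1 divides 99, so solutions exist.
Back-substituting, 591*(883) + 1844*(-283) = 1.
Scale by 99/1 = 99: (u₀, v₀) = (87417, -28017).
General solution: u = 87417 + 1844t, v = -28017 - 591t for integer t.
u ≥ 0: smallest is 87417 mod 1844 = 749 (at t = -47), with v = -240.

749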